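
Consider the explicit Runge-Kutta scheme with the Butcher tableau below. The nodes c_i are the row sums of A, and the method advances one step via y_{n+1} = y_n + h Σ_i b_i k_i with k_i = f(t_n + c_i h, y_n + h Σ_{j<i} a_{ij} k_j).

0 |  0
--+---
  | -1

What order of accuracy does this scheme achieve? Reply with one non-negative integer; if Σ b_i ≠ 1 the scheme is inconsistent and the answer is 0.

0

b = (-1)
c = (0)
Σ b_i: (-1)·1 = -1 ≠ 1 ⇒ order 0.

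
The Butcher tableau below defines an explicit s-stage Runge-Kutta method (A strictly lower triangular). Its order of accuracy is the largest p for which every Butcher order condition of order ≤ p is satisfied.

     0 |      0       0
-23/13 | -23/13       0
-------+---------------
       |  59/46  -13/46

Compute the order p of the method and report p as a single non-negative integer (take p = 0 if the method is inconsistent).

b = (59/46, -13/46)
c = (0, -23/13)
Σ b_i: 59/46·1 + (-13/46)·1 = 1 ✓
b·c: (-13/46)·(-23/13) = 1/2 ✓; 2 stages ⇒ order 2.

2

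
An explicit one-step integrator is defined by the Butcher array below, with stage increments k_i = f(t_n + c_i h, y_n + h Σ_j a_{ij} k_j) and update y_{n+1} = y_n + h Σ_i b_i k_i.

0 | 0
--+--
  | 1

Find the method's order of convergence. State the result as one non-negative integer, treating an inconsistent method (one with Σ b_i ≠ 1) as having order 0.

1

b = (1)
c = (0)
Σ b_i: 1·1 = 1 ✓; 1 stage ⇒ order 1.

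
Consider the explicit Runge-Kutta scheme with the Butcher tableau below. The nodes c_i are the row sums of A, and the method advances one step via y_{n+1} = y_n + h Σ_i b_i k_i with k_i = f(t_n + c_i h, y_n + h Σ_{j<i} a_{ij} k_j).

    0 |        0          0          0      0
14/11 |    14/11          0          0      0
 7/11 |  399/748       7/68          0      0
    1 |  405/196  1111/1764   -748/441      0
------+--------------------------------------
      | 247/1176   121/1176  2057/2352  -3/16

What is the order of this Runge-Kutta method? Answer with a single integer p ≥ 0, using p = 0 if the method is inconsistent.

4

b = (247/1176, 121/1176, 2057/2352, -3/16)
c = (0, 14/11, 7/11, 1)
Ac = (0, 0, 49/374, -5/18)
Σ b_i: 247/1176·1 + 121/1176·1 + 2057/2352·1 + (-3/16)·1 = 1 ✓
b·c: 121/1176·14/11 + 2057/2352·7/11 + (-3/16)·1 = 1/2 ✓
b·c²: 121/1176·196/121 + 2057/2352·49/121 + (-3/16)·1 = 1/3 ✓
b·Ac: 2057/2352·49/374 + (-3/16)·(-5/18) = 1/6 ✓
b·c³: 121/1176·2744/1331 + 2057/2352·343/1331 + (-3/16)·1 = 1/4 ✓
b·(c∘Ac): 2057/2352·343/4114 + (-3/16)·(-5/18) = 1/8 ✓
b·Ac²: 2057/2352·343/2057 + (-3/16)·1/3 = 1/12 ✓
b·A²c: (-3/16)·(-2/9) = 1/24 ✓; 4 stages ⇒ order 4.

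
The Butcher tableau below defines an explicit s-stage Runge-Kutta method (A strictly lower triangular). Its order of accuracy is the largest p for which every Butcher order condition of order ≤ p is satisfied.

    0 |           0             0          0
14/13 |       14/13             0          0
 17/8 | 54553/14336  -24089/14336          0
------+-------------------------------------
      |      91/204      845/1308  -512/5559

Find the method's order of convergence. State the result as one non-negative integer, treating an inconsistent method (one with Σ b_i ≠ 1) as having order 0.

3

b = (91/204, 845/1308, -512/5559)
c = (0, 14/13, 17/8)
Ac = (0, 0, -1853/1024)
Σ b_i: 91/204·1 + 845/1308·1 + (-512/5559)·1 = 1 ✓
b·c: 845/1308·14/13 + (-512/5559)·17/8 = 1/2 ✓
b·c²: 845/1308·196/169 + (-512/5559)·289/64 = 1/3 ✓
b·Ac: (-512/5559)·(-1853/1024) = 1/6 ✓; 3 stages ⇒ order 3.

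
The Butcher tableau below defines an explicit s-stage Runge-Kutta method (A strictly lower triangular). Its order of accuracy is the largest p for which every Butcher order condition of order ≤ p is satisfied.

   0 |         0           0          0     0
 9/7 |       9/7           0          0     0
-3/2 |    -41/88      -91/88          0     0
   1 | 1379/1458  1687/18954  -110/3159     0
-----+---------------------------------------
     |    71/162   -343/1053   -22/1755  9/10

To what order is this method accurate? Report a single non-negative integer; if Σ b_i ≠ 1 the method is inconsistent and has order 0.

4

b = (71/162, -343/1053, -22/1755, 9/10)
c = (0, 9/7, -3/2, 1)
Ac = (0, 0, -117/88, 1/6)
Σ b_i: 71/162·1 + (-343/1053)·1 + (-22/1755)·1 + 9/10·1 = 1 ✓
b·c: (-343/1053)·9/7 + (-22/1755)·(-3/2) + 9/10·1 = 1/2 ✓
b·c²: (-343/1053)·81/49 + (-22/1755)·9/4 + 9/10·1 = 1/3 ✓
b·Ac: (-22/1755)·(-117/88) + 9/10·1/6 = 1/6 ✓
b·c³: (-343/1053)·729/343 + (-22/1755)·(-27/8) + 9/10·1 = 1/4 ✓
b·(c∘Ac): (-22/1755)·351/176 + 9/10·1/6 = 1/8 ✓
b·Ac²: (-22/1755)·(-1053/616) + 9/10·13/189 = 1/12 ✓
b·A²c: 9/10·5/108 = 1/24 ✓; 4 stages ⇒ order 4.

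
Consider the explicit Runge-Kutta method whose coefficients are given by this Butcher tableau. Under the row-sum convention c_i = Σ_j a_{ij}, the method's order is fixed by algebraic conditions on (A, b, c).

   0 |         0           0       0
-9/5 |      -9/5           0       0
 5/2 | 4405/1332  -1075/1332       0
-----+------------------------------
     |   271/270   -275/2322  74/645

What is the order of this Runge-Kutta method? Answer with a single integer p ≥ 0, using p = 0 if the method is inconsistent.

3

b = (271/270, -275/2322, 74/645)
c = (0, -9/5, 5/2)
Ac = (0, 0, 215/148)
Σ b_i: 271/270·1 + (-275/2322)·1 + 74/645·1 = 1 ✓
b·c: (-275/2322)·(-9/5) + 74/645·5/2 = 1/2 ✓
b·c²: (-275/2322)·81/25 + 74/645·25/4 = 1/3 ✓
b·Ac: 74/645·215/148 = 1/6 ✓; 3 stages ⇒ order 3.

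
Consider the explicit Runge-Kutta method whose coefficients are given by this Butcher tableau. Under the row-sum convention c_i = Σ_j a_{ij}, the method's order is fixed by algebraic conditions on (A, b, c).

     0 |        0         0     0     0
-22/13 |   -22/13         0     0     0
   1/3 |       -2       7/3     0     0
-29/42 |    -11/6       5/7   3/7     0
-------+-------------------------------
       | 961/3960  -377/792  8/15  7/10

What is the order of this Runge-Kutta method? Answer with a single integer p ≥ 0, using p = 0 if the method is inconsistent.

2

b = (961/3960, -377/792, 8/15, 7/10)
c = (0, -22/13, 1/3, -29/42)
Ac = (0, 0, -154/39, -97/91)
Σ b_i: 961/3960·1 + (-377/792)·1 + 8/15·1 + 7/10·1 = 1 ✓
b·c: (-377/792)·(-22/13) + 8/15·1/3 + 7/10·(-29/42) = 1/2 ✓
b·c²: (-377/792)·484/169 + 8/15·1/9 + 7/10·841/1764 = -95357/98280 ≠ 1/3 ⇒ order 2.
b·Ac: 8/15·(-154/39) + 7/10·(-97/91) = -3337/1170 ≠ 1/6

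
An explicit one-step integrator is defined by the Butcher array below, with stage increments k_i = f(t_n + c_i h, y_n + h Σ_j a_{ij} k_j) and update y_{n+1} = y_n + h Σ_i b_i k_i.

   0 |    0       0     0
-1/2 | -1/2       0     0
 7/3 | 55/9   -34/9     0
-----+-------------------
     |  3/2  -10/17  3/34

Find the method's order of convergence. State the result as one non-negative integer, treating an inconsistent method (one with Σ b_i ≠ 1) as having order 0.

b = (3/2, -10/17, 3/34)
c = (0, -1/2, 7/3)
Ac = (0, 0, 17/9)
Σ b_i: 3/2·1 + (-10/17)·1 + 3/34·1 = 1 ✓
b·c: (-10/17)·(-1/2) + 3/34·7/3 = 1/2 ✓
b·c²: (-10/17)·1/4 + 3/34·49/9 = 1/3 ✓
b·Ac: 3/34·17/9 = 1/6 ✓; 3 stages ⇒ order 3.

3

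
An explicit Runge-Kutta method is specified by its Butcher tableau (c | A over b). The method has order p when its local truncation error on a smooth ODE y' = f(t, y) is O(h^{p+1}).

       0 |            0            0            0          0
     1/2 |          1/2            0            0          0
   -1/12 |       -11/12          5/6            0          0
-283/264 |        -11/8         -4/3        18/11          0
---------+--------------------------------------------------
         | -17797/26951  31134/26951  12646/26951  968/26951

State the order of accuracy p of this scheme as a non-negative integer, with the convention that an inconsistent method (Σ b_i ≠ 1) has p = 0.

3

b = (-17797/26951, 31134/26951, 12646/26951, 968/26951)
c = (0, 1/2, -1/12, -283/264)
Ac = (0, 0, 5/12, -53/66)
Σ b_i: (-17797/26951)·1 + 31134/26951·1 + 12646/26951·1 + 968/26951·1 = 1 ✓
b·c: 31134/26951·1/2 + 12646/26951·(-1/12) + 968/26951·(-283/264) = 1/2 ✓
b·c²: 31134/26951·1/4 + 12646/26951·1/144 + 968/26951·80089/69696 = 1/3 ✓
b·Ac: 12646/26951·5/12 + 968/26951·(-53/66) = 1/6 ✓
b·c³: 31134/26951·1/8 + 12646/26951·(-1/1728) + 968/26951·(-22665187/18399744) = 17056697/170761536 ≠ 1/4 ⇒ order 3.
b·(c∘Ac): 12646/26951·(-5/144) + 968/26951·14999/17424 = 28381/1940472 ≠ 1/8
b·Ac²: 12646/26951·5/24 + 968/26951·(-85/264) = 27875/323412 ≠ 1/12
b·A²c: 968/26951·15/22 = 660/26951 ≠ 1/24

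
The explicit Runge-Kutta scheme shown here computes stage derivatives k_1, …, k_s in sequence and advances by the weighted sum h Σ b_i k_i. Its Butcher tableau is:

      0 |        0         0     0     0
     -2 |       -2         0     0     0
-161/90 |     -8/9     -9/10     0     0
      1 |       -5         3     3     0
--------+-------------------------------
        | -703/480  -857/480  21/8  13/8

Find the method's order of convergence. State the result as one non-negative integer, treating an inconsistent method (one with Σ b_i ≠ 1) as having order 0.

b = (-703/480, -857/480, 21/8, 13/8)
c = (0, -2, -161/90, 1)
Ac = (0, 0, 9/5, -341/30)
Σ b_i: (-703/480)·1 + (-857/480)·1 + 21/8·1 + 13/8·1 = 1 ✓
b·c: (-857/480)·(-2) + 21/8·(-161/90) + 13/8·1 = 1/2 ✓
b·c²: (-857/480)·4 + 21/8·25921/8100 + 13/8·1 = 62287/21600 ≠ 1/3 ⇒ order 2.
b·Ac: 21/8·9/5 + 13/8·(-341/30) = -3299/240 ≠ 1/6

2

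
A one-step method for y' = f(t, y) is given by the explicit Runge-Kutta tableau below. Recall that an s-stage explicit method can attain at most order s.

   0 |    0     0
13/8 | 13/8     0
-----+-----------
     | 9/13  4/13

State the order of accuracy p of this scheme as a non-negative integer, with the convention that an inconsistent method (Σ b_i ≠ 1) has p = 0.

2

b = (9/13, 4/13)
c = (0, 13/8)
Σ b_i: 9/13·1 + 4/13·1 = 1 ✓
b·c: 4/13·13/8 = 1/2 ✓; 2 stages ⇒ order 2.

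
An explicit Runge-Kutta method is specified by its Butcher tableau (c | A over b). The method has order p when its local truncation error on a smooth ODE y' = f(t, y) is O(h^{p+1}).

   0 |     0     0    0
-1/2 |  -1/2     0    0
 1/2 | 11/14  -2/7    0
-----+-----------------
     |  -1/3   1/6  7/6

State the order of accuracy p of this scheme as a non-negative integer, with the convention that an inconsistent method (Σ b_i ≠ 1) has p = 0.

3

b = (-1/3, 1/6, 7/6)
c = (0, -1/2, 1/2)
Ac = (0, 0, 1/7)
Σ b_i: (-1/3)·1 + 1/6·1 + 7/6·1 = 1 ✓
b·c: 1/6·(-1/2) + 7/6·1/2 = 1/2 ✓
b·c²: 1/6·1/4 + 7/6·1/4 = 1/3 ✓
b·Ac: 7/6·1/7 = 1/6 ✓; 3 stages ⇒ order 3.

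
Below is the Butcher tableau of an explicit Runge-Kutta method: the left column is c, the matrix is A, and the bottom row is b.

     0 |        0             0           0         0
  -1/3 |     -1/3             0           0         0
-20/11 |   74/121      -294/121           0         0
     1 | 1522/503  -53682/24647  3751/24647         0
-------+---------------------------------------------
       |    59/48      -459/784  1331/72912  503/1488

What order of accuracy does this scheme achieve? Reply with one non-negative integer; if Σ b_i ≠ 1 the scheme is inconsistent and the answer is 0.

4

b = (59/48, -459/784, 1331/72912, 503/1488)
c = (0, -1/3, -20/11, 1)
Ac = (0, 0, 98/121, 226/503)
Σ b_i: 59/48·1 + (-459/784)·1 + 1331/72912·1 + 503/1488·1 = 1 ✓
b·c: (-459/784)·(-1/3) + 1331/72912·(-20/11) + 503/1488·1 = 1/2 ✓
b·c²: (-459/784)·1/9 + 1331/72912·400/121 + 503/1488·1 = 1/3 ✓
b·Ac: 1331/72912·98/121 + 503/1488·226/503 = 1/6 ✓
b·c³: (-459/784)·(-1/27) + 1331/72912·(-8000/1331) + 503/1488·1 = 1/4 ✓
b·(c∘Ac): 1331/72912·(-1960/1331) + 503/1488·226/503 = 1/8 ✓
b·Ac²: 1331/72912·(-98/363) + 503/1488·394/1509 = 1/12 ✓
b·A²c: 503/1488·62/503 = 1/24 ✓; 4 stages ⇒ order 4.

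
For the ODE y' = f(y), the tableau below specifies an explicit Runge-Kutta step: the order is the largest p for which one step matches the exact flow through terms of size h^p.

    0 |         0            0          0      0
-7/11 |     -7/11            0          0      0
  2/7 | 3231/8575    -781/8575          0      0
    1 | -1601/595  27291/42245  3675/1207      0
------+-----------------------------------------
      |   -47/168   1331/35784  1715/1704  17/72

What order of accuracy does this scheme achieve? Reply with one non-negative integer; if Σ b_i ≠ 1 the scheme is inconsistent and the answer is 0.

b = (-47/168, 1331/35784, 1715/1704, 17/72)
c = (0, -7/11, 2/7, 1)
Ac = (0, 0, 71/1225, 39/85)
Σ b_i: (-47/168)·1 + 1331/35784·1 + 1715/1704·1 + 17/72·1 = 1 ✓
b·c: 1331/35784·(-7/11) + 1715/1704·2/7 + 17/72·1 = 1/2 ✓
b·c²: 1331/35784·49/121 + 1715/1704·4/49 + 17/72·1 = 1/3 ✓
b·Ac: 1715/1704·71/1225 + 17/72·39/85 = 1/6 ✓
b·c³: 1331/35784·(-343/1331) + 1715/1704·8/343 + 17/72·1 = 1/4 ✓
b·(c∘Ac): 1715/1704·142/8575 + 17/72·39/85 = 1/8 ✓
b·Ac²: 1715/1704·(-71/1925) + 17/72·477/935 = 1/12 ✓
b·A²c: 17/72·3/17 = 1/24 ✓; 4 stages ⇒ order 4.

4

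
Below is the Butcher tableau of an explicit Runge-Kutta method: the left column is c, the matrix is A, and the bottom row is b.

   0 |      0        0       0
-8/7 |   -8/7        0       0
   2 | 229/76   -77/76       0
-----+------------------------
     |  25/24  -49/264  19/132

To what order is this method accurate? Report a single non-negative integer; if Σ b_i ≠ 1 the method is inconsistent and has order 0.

3

b = (25/24, -49/264, 19/132)
c = (0, -8/7, 2)
Ac = (0, 0, 22/19)
Σ b_i: 25/24·1 + (-49/264)·1 + 19/132·1 = 1 ✓
b·c: (-49/264)·(-8/7) + 19/132·2 = 1/2 ✓
b·c²: (-49/264)·64/49 + 19/132·4 = 1/3 ✓
b·Ac: 19/132·22/19 = 1/6 ✓; 3 stages ⇒ order 3.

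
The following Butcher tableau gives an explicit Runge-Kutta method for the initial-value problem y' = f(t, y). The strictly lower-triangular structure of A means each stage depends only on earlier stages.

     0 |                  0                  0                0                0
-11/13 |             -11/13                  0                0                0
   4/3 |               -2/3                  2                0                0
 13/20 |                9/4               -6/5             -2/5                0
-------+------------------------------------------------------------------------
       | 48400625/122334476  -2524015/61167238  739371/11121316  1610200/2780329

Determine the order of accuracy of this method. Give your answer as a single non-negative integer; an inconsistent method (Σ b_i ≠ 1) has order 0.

3

b = (48400625/122334476, -2524015/61167238, 739371/11121316, 1610200/2780329)
c = (0, -11/13, 4/3, 13/20)
Ac = (0, 0, -22/13, 94/195)
Σ b_i: 48400625/122334476·1 + (-2524015/61167238)·1 + 739371/11121316·1 + 1610200/2780329·1 = 1 ✓
b·c: (-2524015/61167238)·(-11/13) + 739371/11121316·4/3 + 1610200/2780329·13/20 = 1/2 ✓
b·c²: (-2524015/61167238)·121/169 + 739371/11121316·16/9 + 1610200/2780329·169/400 = 1/3 ✓
b·Ac: 739371/11121316·(-22/13) + 1610200/2780329·94/195 = 1/6 ✓
b·c³: (-2524015/61167238)·(-1331/2197) + 739371/11121316·64/27 + 1610200/2780329·2197/8000 = 4445308039/13011939720 ≠ 1/4 ⇒ order 3.
b·(c∘Ac): 739371/11121316·(-88/39) + 1610200/2780329·47/150 = 3410482/108432831 ≠ 1/8
b·Ac²: 739371/11121316·242/169 + 1610200/2780329·(-11942/7605) = -529725257/650596986 ≠ 1/12
b·A²c: 1610200/2780329·44/65 = 14169760/36144277 ≠ 1/24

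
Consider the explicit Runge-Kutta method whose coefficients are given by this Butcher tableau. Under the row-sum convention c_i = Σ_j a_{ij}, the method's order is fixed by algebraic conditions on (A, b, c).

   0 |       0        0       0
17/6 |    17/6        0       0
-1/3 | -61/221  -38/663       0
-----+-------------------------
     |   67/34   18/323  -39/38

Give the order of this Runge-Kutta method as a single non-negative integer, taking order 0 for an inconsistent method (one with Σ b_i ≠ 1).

3

b = (67/34, 18/323, -39/38)
c = (0, 17/6, -1/3)
Ac = (0, 0, -19/117)
Σ b_i: 67/34·1 + 18/323·1 + (-39/38)·1 = 1 ✓
b·c: 18/323·17/6 + (-39/38)·(-1/3) = 1/2 ✓
b·c²: 18/323·289/36 + (-39/38)·1/9 = 1/3 ✓
b·Ac: (-39/38)·(-19/117) = 1/6 ✓; 3 stages ⇒ order 3.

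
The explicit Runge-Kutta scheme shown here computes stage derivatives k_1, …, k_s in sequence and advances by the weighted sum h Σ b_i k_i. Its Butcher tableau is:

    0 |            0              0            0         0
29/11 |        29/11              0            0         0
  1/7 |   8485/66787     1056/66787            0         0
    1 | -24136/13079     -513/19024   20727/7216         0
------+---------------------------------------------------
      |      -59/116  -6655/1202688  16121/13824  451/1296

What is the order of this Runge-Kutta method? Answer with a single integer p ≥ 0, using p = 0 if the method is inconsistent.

b = (-59/116, -6655/1202688, 16121/13824, 451/1296)
c = (0, 29/11, 1/7, 1)
Ac = (0, 0, 96/2303, 153/451)
Σ b_i: (-59/116)·1 + (-6655/1202688)·1 + 16121/13824·1 + 451/1296·1 = 1 ✓
b·c: (-6655/1202688)·29/11 + 16121/13824·1/7 + 451/1296·1 = 1/2 ✓
b·c²: (-6655/1202688)·841/121 + 16121/13824·1/49 + 451/1296·1 = 1/3 ✓
b·Ac: 16121/13824·96/2303 + 451/1296·153/451 = 1/6 ✓
b·c³: (-6655/1202688)·24389/1331 + 16121/13824·1/343 + 451/1296·1 = 1/4 ✓
b·(c∘Ac): 16121/13824·96/16121 + 451/1296·153/451 = 1/8 ✓
b·Ac²: 16121/13824·2784/25333 + 451/1296·(-639/4961) = 1/12 ✓
b·A²c: 451/1296·54/451 = 1/24 ✓; 4 stages ⇒ order 4.

4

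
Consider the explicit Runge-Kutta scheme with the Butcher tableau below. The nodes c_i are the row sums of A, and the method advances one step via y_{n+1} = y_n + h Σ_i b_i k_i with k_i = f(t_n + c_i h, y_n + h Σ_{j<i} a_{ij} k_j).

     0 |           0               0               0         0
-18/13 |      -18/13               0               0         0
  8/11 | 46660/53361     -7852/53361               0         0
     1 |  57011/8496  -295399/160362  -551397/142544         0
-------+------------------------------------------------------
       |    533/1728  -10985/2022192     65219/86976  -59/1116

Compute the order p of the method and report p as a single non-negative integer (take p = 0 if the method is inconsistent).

b = (533/1728, -10985/2022192, 65219/86976, -59/1116)
c = (0, -18/13, 8/11, 1)
Ac = (0, 0, 1208/5929, -31/118)
Σ b_i: 533/1728·1 + (-10985/2022192)·1 + 65219/86976·1 + (-59/1116)·1 = 1 ✓
b·c: (-10985/2022192)·(-18/13) + 65219/86976·8/11 + (-59/1116)·1 = 1/2 ✓
b·c²: (-10985/2022192)·324/169 + 65219/86976·64/121 + (-59/1116)·1 = 1/3 ✓
b·Ac: 65219/86976·1208/5929 + (-59/1116)·(-31/118) = 1/6 ✓
b·c³: (-10985/2022192)·(-5832/2197) + 65219/86976·512/1331 + (-59/1116)·1 = 1/4 ✓
b·(c∘Ac): 65219/86976·9664/65219 + (-59/1116)·(-31/118) = 1/8 ✓
b·Ac²: 65219/86976·(-21744/77077) + (-59/1116)·(-4278/767) = 1/12 ✓
b·A²c: (-59/1116)·(-93/118) = 1/24 ✓; 4 stages ⇒ order 4.

4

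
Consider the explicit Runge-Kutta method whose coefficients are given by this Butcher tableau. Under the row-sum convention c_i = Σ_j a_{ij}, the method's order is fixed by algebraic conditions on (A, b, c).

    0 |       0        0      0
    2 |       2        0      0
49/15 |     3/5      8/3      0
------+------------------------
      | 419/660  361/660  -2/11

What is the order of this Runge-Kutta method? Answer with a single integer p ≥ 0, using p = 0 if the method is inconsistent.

b = (419/660, 361/660, -2/11)
c = (0, 2, 49/15)
Ac = (0, 0, 16/3)
Σ b_i: 419/660·1 + 361/660·1 + (-2/11)·1 = 1 ✓
b·c: 361/660·2 + (-2/11)·49/15 = 1/2 ✓
b·c²: 361/660·4 + (-2/11)·2401/225 = 613/2475 ≠ 1/3 ⇒ order 2.
b·Ac: (-2/11)·16/3 = -32/33 ≠ 1/6

2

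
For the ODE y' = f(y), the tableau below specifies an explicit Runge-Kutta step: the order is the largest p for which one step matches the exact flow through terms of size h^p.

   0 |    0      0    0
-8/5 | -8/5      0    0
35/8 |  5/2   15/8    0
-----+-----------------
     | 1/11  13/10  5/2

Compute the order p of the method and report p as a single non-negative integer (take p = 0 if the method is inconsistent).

b = (1/11, 13/10, 5/2)
c = (0, -8/5, 35/8)
Ac = (0, 0, -3)
Σ b_i: 1/11·1 + 13/10·1 + 5/2·1 = 214/55 ≠ 1 ⇒ order 0.

0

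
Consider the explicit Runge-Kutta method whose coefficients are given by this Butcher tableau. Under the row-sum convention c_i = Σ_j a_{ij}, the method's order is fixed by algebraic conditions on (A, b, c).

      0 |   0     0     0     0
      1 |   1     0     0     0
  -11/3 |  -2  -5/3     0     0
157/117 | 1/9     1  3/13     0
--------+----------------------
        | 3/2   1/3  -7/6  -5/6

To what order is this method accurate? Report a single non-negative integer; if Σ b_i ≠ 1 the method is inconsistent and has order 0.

b = (3/2, 1/3, -7/6, -5/6)
c = (0, 1, -11/3, 157/117)
Ac = (0, 0, -5/3, 2/13)
Σ b_i: 3/2·1 + 1/3·1 + (-7/6)·1 + (-5/6)·1 = -1/6 ≠ 1 ⇒ order 0.

0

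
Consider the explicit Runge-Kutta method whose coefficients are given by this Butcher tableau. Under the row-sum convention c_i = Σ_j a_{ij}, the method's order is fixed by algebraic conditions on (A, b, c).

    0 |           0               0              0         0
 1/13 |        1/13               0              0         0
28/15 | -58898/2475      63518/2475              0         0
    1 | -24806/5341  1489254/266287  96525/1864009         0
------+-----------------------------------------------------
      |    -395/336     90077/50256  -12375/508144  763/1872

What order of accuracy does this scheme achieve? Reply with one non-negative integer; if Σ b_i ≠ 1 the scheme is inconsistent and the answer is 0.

b = (-395/336, 90077/50256, -12375/508144, 763/1872)
c = (0, 1/13, 28/15, 1)
Ac = (0, 0, 4886/2475, 402/763)
Σ b_i: (-395/336)·1 + 90077/50256·1 + (-12375/508144)·1 + 763/1872·1 = 1 ✓
b·c: 90077/50256·1/13 + (-12375/508144)·28/15 + 763/1872·1 = 1/2 ✓
b·c²: 90077/50256·1/169 + (-12375/508144)·784/225 + 763/1872·1 = 1/3 ✓
b·Ac: (-12375/508144)·4886/2475 + 763/1872·402/763 = 1/6 ✓
b·c³: 90077/50256·1/2197 + (-12375/508144)·21952/3375 + 763/1872·1 = 1/4 ✓
b·(c∘Ac): (-12375/508144)·136808/37125 + 763/1872·402/763 = 1/8 ✓
b·Ac²: (-12375/508144)·4886/32175 + 763/1872·2118/9919 = 1/12 ✓
b·A²c: 763/1872·78/763 = 1/24 ✓; 4 stages ⇒ order 4.

4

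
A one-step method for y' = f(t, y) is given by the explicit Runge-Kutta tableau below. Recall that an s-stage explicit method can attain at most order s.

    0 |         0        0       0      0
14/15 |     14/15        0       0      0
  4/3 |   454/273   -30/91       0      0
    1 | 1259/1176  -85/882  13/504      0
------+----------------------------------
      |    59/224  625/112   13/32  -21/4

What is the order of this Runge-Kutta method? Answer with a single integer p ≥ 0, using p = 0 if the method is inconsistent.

b = (59/224, 625/112, 13/32, -21/4)
c = (0, 14/15, 4/3, 1)
Ac = (0, 0, -4/13, -1/18)
Σ b_i: 59/224·1 + 625/112·1 + 13/32·1 + (-21/4)·1 = 1 ✓
b·c: 625/112·14/15 + 13/32·4/3 + (-21/4)·1 = 1/2 ✓
b·c²: 625/112·196/225 + 13/32·16/9 + (-21/4)·1 = 1/3 ✓
b·Ac: 13/32·(-4/13) + (-21/4)·(-1/18) = 1/6 ✓
b·c³: 625/112·2744/3375 + 13/32·64/27 + (-21/4)·1 = 1/4 ✓
b·(c∘Ac): 13/32·(-16/39) + (-21/4)·(-1/18) = 1/8 ✓
b·Ac²: 13/32·(-56/195) + (-21/4)·(-4/105) = 1/12 ✓
b·A²c: (-21/4)·(-1/126) = 1/24 ✓; 4 stages ⇒ order 4.

4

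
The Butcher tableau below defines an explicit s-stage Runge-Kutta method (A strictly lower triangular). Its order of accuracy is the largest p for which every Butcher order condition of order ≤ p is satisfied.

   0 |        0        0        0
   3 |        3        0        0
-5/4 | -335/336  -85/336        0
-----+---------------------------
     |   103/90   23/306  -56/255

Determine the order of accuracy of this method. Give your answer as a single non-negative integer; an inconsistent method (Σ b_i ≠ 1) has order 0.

3

b = (103/90, 23/306, -56/255)
c = (0, 3, -5/4)
Ac = (0, 0, -85/112)
Σ b_i: 103/90·1 + 23/306·1 + (-56/255)·1 = 1 ✓
b·c: 23/306·3 + (-56/255)·(-5/4) = 1/2 ✓
b·c²: 23/306·9 + (-56/255)·25/16 = 1/3 ✓
b·Ac: (-56/255)·(-85/112) = 1/6 ✓; 3 stages ⇒ order 3.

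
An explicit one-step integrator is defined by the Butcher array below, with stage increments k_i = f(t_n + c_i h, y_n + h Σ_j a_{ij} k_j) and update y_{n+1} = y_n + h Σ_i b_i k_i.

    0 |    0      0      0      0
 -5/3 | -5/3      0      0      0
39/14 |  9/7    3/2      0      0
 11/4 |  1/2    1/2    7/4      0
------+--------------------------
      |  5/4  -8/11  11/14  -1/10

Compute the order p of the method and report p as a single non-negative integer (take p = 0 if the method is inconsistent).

b = (5/4, -8/11, 11/14, -1/10)
c = (0, -5/3, 39/14, 11/4)
Ac = (0, 0, -5/2, 97/24)
Σ b_i: 5/4·1 + (-8/11)·1 + 11/14·1 + (-1/10)·1 = 1861/1540 ≠ 1 ⇒ order 0.

0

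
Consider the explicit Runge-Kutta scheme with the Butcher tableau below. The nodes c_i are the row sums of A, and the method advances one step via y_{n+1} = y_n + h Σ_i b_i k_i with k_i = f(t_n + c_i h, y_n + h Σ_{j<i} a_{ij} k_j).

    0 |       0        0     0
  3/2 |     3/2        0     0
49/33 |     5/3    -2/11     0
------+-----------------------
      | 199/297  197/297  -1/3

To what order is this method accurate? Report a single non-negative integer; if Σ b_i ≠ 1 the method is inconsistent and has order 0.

2

b = (199/297, 197/297, -1/3)
c = (0, 3/2, 49/33)
Ac = (0, 0, -3/11)
Σ b_i: 199/297·1 + 197/297·1 + (-1/3)·1 = 1 ✓
b·c: 197/297·3/2 + (-1/3)·49/33 = 1/2 ✓
b·c²: 197/297·9/4 + (-1/3)·2401/1089 = 9899/13068 ≠ 1/3 ⇒ order 2.
b·Ac: (-1/3)·(-3/11) = 1/11 ≠ 1/6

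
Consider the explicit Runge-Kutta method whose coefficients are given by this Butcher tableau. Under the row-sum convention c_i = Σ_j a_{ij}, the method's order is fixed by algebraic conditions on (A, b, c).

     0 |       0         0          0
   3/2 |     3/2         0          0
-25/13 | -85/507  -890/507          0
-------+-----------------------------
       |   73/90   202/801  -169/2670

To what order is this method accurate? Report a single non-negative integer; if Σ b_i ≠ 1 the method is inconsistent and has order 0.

b = (73/90, 202/801, -169/2670)
c = (0, 3/2, -25/13)
Ac = (0, 0, -445/169)
Σ b_i: 73/90·1 + 202/801·1 + (-169/2670)·1 = 1 ✓
b·c: 202/801·3/2 + (-169/2670)·(-25/13) = 1/2 ✓
b·c²: 202/801·9/4 + (-169/2670)·625/169 = 1/3 ✓
b·Ac: (-169/2670)·(-445/169) = 1/6 ✓; 3 stages ⇒ order 3.

3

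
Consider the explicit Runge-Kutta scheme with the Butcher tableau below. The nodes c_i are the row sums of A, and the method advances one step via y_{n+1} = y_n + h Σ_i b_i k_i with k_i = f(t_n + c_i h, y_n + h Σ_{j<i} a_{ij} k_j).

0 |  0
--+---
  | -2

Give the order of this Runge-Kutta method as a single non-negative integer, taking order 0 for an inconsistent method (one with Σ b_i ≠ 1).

0

b = (-2)
c = (0)
Σ b_i: (-2)·1 = -2 ≠ 1 ⇒ order 0.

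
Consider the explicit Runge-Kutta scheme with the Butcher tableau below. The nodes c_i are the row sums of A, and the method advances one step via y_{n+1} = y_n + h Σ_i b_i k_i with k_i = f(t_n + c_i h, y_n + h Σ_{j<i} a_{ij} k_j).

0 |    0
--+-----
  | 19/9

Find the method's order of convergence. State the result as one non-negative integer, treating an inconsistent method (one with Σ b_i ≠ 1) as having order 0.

0

b = (19/9)
c = (0)
Σ b_i: 19/9·1 = 19/9 ≠ 1 ⇒ order 0.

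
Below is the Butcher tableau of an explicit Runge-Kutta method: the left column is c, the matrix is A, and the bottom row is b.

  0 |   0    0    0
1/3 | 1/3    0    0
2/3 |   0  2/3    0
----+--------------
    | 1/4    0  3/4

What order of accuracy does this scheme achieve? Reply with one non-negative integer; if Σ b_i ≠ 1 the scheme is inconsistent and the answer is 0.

b = (1/4, 0, 3/4)
c = (0, 1/3, 2/3)
Ac = (0, 0, 2/9)
Σ b_i: 1/4·1 + 3/4·1 = 1 ✓
b·c: 3/4·2/3 = 1/2 ✓
b·c²: 3/4·4/9 = 1/3 ✓
b·Ac: 3/4·2/9 = 1/6 ✓; 3 stages ⇒ order 3.

3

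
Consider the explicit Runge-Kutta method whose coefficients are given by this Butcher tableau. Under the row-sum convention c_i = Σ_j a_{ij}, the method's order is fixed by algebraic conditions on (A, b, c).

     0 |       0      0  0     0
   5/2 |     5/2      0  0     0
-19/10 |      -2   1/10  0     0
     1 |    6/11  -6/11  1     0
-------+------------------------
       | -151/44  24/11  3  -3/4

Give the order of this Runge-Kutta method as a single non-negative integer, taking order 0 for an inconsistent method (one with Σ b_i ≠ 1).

1

b = (-151/44, 24/11, 3, -3/4)
c = (0, 5/2, -19/10, 1)
Ac = (0, 0, 1/4, -359/110)
Σ b_i: (-151/44)·1 + 24/11·1 + 3·1 + (-3/4)·1 = 1 ✓
b·c: 24/11·5/2 + 3·(-19/10) + (-3/4)·1 = -219/220 ≠ 1/2 ⇒ order 1.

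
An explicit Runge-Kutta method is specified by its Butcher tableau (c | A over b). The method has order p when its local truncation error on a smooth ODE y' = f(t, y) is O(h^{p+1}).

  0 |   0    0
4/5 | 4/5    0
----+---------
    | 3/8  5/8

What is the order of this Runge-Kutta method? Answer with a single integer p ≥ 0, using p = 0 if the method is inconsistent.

2

b = (3/8, 5/8)
c = (0, 4/5)
Σ b_i: 3/8·1 + 5/8·1 = 1 ✓
b·c: 5/8·4/5 = 1/2 ✓; 2 stages ⇒ order 2.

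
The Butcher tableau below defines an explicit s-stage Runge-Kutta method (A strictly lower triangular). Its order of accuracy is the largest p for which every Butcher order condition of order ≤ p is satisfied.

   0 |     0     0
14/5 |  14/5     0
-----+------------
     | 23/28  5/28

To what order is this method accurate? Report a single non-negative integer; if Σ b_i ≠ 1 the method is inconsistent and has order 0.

2

b = (23/28, 5/28)
c = (0, 14/5)
Σ b_i: 23/28·1 + 5/28·1 = 1 ✓
b·c: 5/28·14/5 = 1/2 ✓; 2 stages ⇒ order 2.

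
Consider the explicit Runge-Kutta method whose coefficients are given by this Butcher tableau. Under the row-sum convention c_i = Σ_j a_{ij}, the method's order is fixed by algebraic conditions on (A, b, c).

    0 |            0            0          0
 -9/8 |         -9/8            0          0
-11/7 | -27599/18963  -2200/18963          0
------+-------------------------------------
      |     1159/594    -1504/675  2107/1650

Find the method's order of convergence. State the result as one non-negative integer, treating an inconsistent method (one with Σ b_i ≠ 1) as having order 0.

3

b = (1159/594, -1504/675, 2107/1650)
c = (0, -9/8, -11/7)
Ac = (0, 0, 275/2107)
Σ b_i: 1159/594·1 + (-1504/675)·1 + 2107/1650·1 = 1 ✓
b·c: (-1504/675)·(-9/8) + 2107/1650·(-11/7) = 1/2 ✓
b·c²: (-1504/675)·81/64 + 2107/1650·121/49 = 1/3 ✓
b·Ac: 2107/1650·275/2107 = 1/6 ✓; 3 stages ⇒ order 3.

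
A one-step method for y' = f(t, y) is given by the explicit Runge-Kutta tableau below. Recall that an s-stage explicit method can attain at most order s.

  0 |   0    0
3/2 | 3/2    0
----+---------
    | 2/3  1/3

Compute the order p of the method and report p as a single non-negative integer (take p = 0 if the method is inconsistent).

2

b = (2/3, 1/3)
c = (0, 3/2)
Σ b_i: 2/3·1 + 1/3·1 = 1 ✓
b·c: 1/3·3/2 = 1/2 ✓; 2 stages ⇒ order 2.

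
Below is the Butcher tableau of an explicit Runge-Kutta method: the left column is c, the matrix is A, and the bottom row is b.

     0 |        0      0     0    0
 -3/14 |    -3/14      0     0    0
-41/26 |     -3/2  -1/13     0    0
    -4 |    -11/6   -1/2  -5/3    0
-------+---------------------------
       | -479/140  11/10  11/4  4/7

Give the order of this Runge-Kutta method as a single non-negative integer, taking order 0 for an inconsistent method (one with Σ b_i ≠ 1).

b = (-479/140, 11/10, 11/4, 4/7)
c = (0, -3/14, -41/26, -4)
Ac = (0, 0, 3/182, 2987/1092)
Σ b_i: (-479/140)·1 + 11/10·1 + 11/4·1 + 4/7·1 = 1 ✓
b·c: 11/10·(-3/14) + 11/4·(-41/26) + 4/7·(-4) = -24963/3640 ≠ 1/2 ⇒ order 1.

1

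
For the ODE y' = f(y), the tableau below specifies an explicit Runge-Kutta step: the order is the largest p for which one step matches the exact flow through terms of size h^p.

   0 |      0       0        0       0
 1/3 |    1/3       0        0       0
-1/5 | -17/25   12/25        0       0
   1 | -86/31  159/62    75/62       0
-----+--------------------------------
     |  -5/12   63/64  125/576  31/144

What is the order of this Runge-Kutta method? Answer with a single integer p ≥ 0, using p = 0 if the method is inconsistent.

b = (-5/12, 63/64, 125/576, 31/144)
c = (0, 1/3, -1/5, 1)
Ac = (0, 0, 4/25, 19/31)
Σ b_i: (-5/12)·1 + 63/64·1 + 125/576·1 + 31/144·1 = 1 ✓
b·c: 63/64·1/3 + 125/576·(-1/5) + 31/144·1 = 1/2 ✓
b·c²: 63/64·1/9 + 125/576·1/25 + 31/144·1 = 1/3 ✓
b·Ac: 125/576·4/25 + 31/144·19/31 = 1/6 ✓
b·c³: 63/64·1/27 + 125/576·(-1/125) + 31/144·1 = 1/4 ✓
b·(c∘Ac): 125/576·(-4/125) + 31/144·19/31 = 1/8 ✓
b·Ac²: 125/576·4/75 + 31/144·1/3 = 1/12 ✓
b·A²c: 31/144·6/31 = 1/24 ✓; 4 stages ⇒ order 4.

4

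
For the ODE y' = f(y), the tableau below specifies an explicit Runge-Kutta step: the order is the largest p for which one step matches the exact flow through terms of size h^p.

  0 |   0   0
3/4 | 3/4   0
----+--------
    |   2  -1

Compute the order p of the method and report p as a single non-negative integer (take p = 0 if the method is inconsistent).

1

b = (2, -1)
c = (0, 3/4)
Σ b_i: 2·1 + (-1)·1 = 1 ✓
b·c: (-1)·3/4 = -3/4 ≠ 1/2 ⇒ order 1.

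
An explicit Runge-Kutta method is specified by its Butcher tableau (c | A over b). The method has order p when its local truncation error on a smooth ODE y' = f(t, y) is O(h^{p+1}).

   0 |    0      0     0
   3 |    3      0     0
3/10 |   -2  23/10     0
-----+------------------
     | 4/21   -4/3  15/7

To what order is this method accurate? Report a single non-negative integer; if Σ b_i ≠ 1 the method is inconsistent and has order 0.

1

b = (4/21, -4/3, 15/7)
c = (0, 3, 3/10)
Ac = (0, 0, 69/10)
Σ b_i: 4/21·1 + (-4/3)·1 + 15/7·1 = 1 ✓
b·c: (-4/3)·3 + 15/7·3/10 = -47/14 ≠ 1/2 ⇒ order 1.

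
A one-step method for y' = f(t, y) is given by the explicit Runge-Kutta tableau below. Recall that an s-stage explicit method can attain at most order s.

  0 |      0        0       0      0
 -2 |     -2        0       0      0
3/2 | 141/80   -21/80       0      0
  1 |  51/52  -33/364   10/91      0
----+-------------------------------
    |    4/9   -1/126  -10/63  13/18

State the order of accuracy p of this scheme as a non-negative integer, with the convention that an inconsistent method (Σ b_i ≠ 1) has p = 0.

4

b = (4/9, -1/126, -10/63, 13/18)
c = (0, -2, 3/2, 1)
Ac = (0, 0, 21/40, 9/26)
Σ b_i: 4/9·1 + (-1/126)·1 + (-10/63)·1 + 13/18·1 = 1 ✓
b·c: (-1/126)·(-2) + (-10/63)·3/2 + 13/18·1 = 1/2 ✓
b·c²: (-1/126)·4 + (-10/63)·9/4 + 13/18·1 = 1/3 ✓
b·Ac: (-10/63)·21/40 + 13/18·9/26 = 1/6 ✓
b·c³: (-1/126)·(-8) + (-10/63)·27/8 + 13/18·1 = 1/4 ✓
b·(c∘Ac): (-10/63)·63/80 + 13/18·9/26 = 1/8 ✓
b·Ac²: (-10/63)·(-21/20) + 13/18·(-3/26) = 1/12 ✓
b·A²c: 13/18·3/52 = 1/24 ✓; 4 stages ⇒ order 4.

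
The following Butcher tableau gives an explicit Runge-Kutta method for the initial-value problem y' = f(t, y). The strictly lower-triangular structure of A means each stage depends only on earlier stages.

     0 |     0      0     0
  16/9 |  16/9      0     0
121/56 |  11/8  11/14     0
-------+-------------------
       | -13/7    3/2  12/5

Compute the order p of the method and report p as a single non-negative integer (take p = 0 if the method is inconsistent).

0

b = (-13/7, 3/2, 12/5)
c = (0, 16/9, 121/56)
Ac = (0, 0, 88/63)
Σ b_i: (-13/7)·1 + 3/2·1 + 12/5·1 = 143/70 ≠ 1 ⇒ order 0.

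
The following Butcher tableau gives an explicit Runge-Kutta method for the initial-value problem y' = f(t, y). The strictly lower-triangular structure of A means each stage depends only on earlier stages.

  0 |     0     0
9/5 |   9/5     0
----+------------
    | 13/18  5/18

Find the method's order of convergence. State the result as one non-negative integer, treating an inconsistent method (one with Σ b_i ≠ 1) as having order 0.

2

b = (13/18, 5/18)
c = (0, 9/5)
Σ b_i: 13/18·1 + 5/18·1 = 1 ✓
b·c: 5/18·9/5 = 1/2 ✓; 2 stages ⇒ order 2.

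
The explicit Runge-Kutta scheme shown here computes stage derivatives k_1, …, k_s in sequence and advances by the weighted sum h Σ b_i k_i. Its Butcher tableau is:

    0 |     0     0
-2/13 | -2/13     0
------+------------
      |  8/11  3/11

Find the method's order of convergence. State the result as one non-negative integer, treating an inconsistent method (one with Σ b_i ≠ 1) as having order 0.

b = (8/11, 3/11)
c = (0, -2/13)
Σ b_i: 8/11·1 + 3/11·1 = 1 ✓
b·c: 3/11·(-2/13) = -6/143 ≠ 1/2 ⇒ order 1.

1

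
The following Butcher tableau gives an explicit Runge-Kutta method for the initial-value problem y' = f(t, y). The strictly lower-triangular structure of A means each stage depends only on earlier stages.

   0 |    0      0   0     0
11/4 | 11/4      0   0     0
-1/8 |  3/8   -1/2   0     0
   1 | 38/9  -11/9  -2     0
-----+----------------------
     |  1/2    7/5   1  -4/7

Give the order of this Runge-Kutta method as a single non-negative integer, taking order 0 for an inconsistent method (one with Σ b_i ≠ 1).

b = (1/2, 7/5, 1, -4/7)
c = (0, 11/4, -1/8, 1)
Ac = (0, 0, -11/8, -28/9)
Σ b_i: 1/2·1 + 7/5·1 + 1·1 + (-4/7)·1 = 163/70 ≠ 1 ⇒ order 0.

0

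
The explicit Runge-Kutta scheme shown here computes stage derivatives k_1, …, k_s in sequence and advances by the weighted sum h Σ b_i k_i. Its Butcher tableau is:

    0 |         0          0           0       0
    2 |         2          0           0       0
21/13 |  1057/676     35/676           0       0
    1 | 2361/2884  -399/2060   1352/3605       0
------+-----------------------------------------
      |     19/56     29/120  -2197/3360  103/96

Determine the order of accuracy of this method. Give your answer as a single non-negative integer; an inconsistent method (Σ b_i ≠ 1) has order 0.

4

b = (19/56, 29/120, -2197/3360, 103/96)
c = (0, 2, 21/13, 1)
Ac = (0, 0, 35/338, 45/206)
Σ b_i: 19/56·1 + 29/120·1 + (-2197/3360)·1 + 103/96·1 = 1 ✓
b·c: 29/120·2 + (-2197/3360)·21/13 + 103/96·1 = 1/2 ✓
b·c²: 29/120·4 + (-2197/3360)·441/169 + 103/96·1 = 1/3 ✓
b·Ac: (-2197/3360)·35/338 + 103/96·45/206 = 1/6 ✓
b·c³: 29/120·8 + (-2197/3360)·9261/2197 + 103/96·1 = 1/4 ✓
b·(c∘Ac): (-2197/3360)·735/4394 + 103/96·45/206 = 1/8 ✓
b·Ac²: (-2197/3360)·35/169 + 103/96·21/103 = 1/12 ✓
b·A²c: 103/96·4/103 = 1/24 ✓; 4 stages ⇒ order 4.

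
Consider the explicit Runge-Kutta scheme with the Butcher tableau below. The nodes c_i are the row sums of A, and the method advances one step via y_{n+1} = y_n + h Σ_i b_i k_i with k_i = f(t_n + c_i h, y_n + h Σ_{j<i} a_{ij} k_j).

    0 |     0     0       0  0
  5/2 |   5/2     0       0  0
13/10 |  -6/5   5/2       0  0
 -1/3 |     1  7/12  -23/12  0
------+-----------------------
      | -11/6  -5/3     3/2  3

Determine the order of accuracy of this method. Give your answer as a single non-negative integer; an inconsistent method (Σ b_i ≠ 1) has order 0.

b = (-11/6, -5/3, 3/2, 3)
c = (0, 5/2, 13/10, -1/3)
Ac = (0, 0, 25/4, -31/30)
Σ b_i: (-11/6)·1 + (-5/3)·1 + 3/2·1 + 3·1 = 1 ✓
b·c: (-5/3)·5/2 + 3/2·13/10 + 3·(-1/3) = -193/60 ≠ 1/2 ⇒ order 1.

1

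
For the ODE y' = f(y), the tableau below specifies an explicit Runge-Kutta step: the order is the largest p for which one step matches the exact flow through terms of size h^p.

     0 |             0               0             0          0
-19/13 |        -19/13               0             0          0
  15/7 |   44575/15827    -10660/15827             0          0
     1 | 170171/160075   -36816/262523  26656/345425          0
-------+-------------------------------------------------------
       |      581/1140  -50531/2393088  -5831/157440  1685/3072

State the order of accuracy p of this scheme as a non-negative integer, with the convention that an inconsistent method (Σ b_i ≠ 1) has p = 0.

b = (581/1140, -50531/2393088, -5831/157440, 1685/3072)
c = (0, -19/13, 15/7, 1)
Ac = (0, 0, 820/833, 624/1685)
Σ b_i: 581/1140·1 + (-50531/2393088)·1 + (-5831/157440)·1 + 1685/3072·1 = 1 ✓
b·c: (-50531/2393088)·(-19/13) + (-5831/157440)·15/7 + 1685/3072·1 = 1/2 ✓
b·c²: (-50531/2393088)·361/169 + (-5831/157440)·225/49 + 1685/3072·1 = 1/3 ✓
b·Ac: (-5831/157440)·820/833 + 1685/3072·624/1685 = 1/6 ✓
b·c³: (-50531/2393088)·(-6859/2197) + (-5831/157440)·3375/343 + 1685/3072·1 = 1/4 ✓
b·(c∘Ac): (-5831/157440)·12300/5831 + 1685/3072·624/1685 = 1/8 ✓
b·Ac²: (-5831/157440)·(-15580/10829) + 1685/3072·240/4381 = 1/12 ✓
b·A²c: 1685/3072·128/1685 = 1/24 ✓; 4 stages ⇒ order 4.

4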